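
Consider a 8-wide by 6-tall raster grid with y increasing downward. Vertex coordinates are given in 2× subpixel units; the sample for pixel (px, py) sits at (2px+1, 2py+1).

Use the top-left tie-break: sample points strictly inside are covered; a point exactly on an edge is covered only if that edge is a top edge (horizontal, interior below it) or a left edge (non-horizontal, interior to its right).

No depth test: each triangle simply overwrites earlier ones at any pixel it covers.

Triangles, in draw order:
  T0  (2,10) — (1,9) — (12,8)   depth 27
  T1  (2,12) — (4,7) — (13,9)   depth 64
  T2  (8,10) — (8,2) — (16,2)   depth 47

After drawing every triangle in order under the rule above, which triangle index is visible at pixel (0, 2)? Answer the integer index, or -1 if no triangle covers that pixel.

T0:
  2·area = 12
  edge (2, 10)→(1, 9): d=(-1,-1) top-left  bias=+0
  edge (1, 9)→(12, 8): d=(11,-1) top-left  bias=+0
  edge (12, 8)→(2, 10): d=(-10,2) right/bottom  bias=-1
    (0,4)@(1, 9): e=[0,0,12] → X  [on edge]
    (1,4)@(3, 9): e=[2,2,8] → X
    (2,4)@(5, 9): e=[4,4,4] → X
    (3,4)@(7, 9): e=[6,6,0] → .  [on edge]
    (0,5)@(1, 11): e=[-2,22,-8] → .
    (1,5)@(3, 11): e=[0,24,-12] → .  [on edge]
    (2,5)@(5, 11): e=[2,26,-16] → .
  covered (3 px):
    . . . . . . . .
    . . . . . . . .
    . . . . . . . .
    . . . . . . . .
    X X X . . . . .
    . . . . . . . .
T1:
  2·area = 49
  edge (2, 12)→(4, 7): d=(2,-5) top-left  bias=+0
  edge (4, 7)→(13, 9): d=(9,2) right/bottom  bias=-1
  edge (13, 9)→(2, 12): d=(-11,3) right/bottom  bias=-1
    (2,4)@(5, 9): e=[9,16,24] → X
    (3,4)@(7, 9): e=[19,12,18] → X
    (4,4)@(9, 9): e=[29,8,12] → X
    (5,4)@(11, 9): e=[39,4,6] → X
    (6,4)@(13, 9): e=[49,0,0] → .  [on edge]
    (1,5)@(3, 11): e=[3,38,8] → X
    (3,5)@(7, 11): e=[23,30,-4] → .
    (4,5)@(9, 11): e=[33,26,-10] → .
    (5,5)@(11, 11): e=[43,22,-16] → .
  covered (6 px):
    . . . . . . . .
    . . . . . . . .
    . . . . . . . .
    . . . . . . . .
    . . X X X X . .
    . X X . . . . .
T2:
  2·area = 64
  edge (8, 10)→(8, 2): d=(0,-8) top-left  bias=+0
  edge (8, 2)→(16, 2): d=(8,0) top-left  bias=+0
  edge (16, 2)→(8, 10): d=(-8,8) right/bottom  bias=-1
    (4,1)@(9, 3): e=[8,8,48] → X
    (5,1)@(11, 3): e=[24,8,32] → X
    (6,1)@(13, 3): e=[40,8,16] → X
    (7,1)@(15, 3): e=[56,8,0] → .  [on edge]
    (4,2)@(9, 5): e=[8,24,32] → X
    (6,2)@(13, 5): e=[40,24,0] → .  [on edge]
    (4,3)@(9, 7): e=[8,40,16] → X
    (5,3)@(11, 7): e=[24,40,0] → .  [on edge]
    (4,4)@(9, 9): e=[8,56,0] → .  [on edge]
    (3,5)@(7, 11): e=[-8,72,0] → .  [on edge]
  covered (6 px):
    . . . . . . . .
    . . . . X X X .
    . . . . X X . .
    . . . . X . . .
    . . . . . . . .
    . . . . . . . .

Z-buffer (winner per pixel, '.' = empty):
  . . . . . . . .
  . . . . 2 2 2 .
  . . . . 2 2 . .
  . . . . 2 . . .
  0 0 1 1 1 1 . .
  . 1 1 . . . . .

Final: -1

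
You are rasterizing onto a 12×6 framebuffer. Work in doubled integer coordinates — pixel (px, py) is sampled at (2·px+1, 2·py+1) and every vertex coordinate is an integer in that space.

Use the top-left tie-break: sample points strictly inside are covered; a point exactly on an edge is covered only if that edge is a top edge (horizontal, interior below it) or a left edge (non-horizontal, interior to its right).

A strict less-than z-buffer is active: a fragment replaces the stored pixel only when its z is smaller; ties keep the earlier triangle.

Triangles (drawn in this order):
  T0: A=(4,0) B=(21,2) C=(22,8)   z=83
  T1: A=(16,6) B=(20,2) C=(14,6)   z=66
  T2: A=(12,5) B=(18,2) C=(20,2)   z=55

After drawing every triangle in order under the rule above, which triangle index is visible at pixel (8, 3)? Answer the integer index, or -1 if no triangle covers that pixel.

T0:
  2·area = 100
  edge (4, 0)→(21, 2): d=(17,2) right/bottom  bias=-1
  edge (21, 2)→(22, 8): d=(1,6) right/bottom  bias=-1
  edge (22, 8)→(4, 0): d=(-18,-8) top-left  bias=+0
    (3,0)@(7, 1): e=[11,83,6] → X
    (4,0)@(9, 1): e=[7,71,22] → X
    (5,0)@(11, 1): e=[3,59,38] → X
    (6,0)@(13, 1): e=[-1,47,54] → .
    (3,1)@(7, 3): e=[45,85,-30] → .
    (4,1)@(9, 3): e=[41,73,-14] → .
    (5,1)@(11, 3): e=[37,61,2] → X
    (6,1)@(13, 3): e=[33,49,18] → X
    (7,1)@(15, 3): e=[29,37,34] → X
    (8,1)@(17, 3): e=[25,25,50] → X
    (9,1)@(19, 3): e=[21,13,66] → X
    (10,1)@(21, 3): e=[17,1,82] → X
  covered (13 px):
    . . . X X X . . . . . .
    . . . . . X X X X X X .
    . . . . . . . . X X X .
    . . . . . . . . . . X .
    . . . . . . . . . . . .
    . . . . . . . . . . . .
T1:
  2·area = 8  (B↔C swapped to make it positive)
  edge (16, 6)→(14, 6): d=(-2,0) right/bottom  bias=-1
  edge (14, 6)→(20, 2): d=(6,-4) top-left  bias=+0
  edge (20, 2)→(16, 6): d=(-4,4) right/bottom  bias=-1
    (10,0)@(21, 1): e=[10,-2,0] → .  [on edge]
    (9,1)@(19, 3): e=[6,2,0] → .  [on edge]
    (8,2)@(17, 5): e=[2,6,0] → .  [on edge]
    (7,3)@(15, 7): e=[-2,10,0] → .  [on edge]
    (6,4)@(13, 9): e=[-6,14,0] → .  [on edge]
    (5,5)@(11, 11): e=[-10,18,0] → .  [on edge]
  covered (0 px):
    . . . . . . . . . . . .
    . . . . . . . . . . . .
    . . . . . . . . . . . .
    . . . . . . . . . . . .
    . . . . . . . . . . . .
    . . . . . . . . . . . .
T2:
  2·area = 6
  edge (12, 5)→(18, 2): d=(6,-3) top-left  bias=+0
  edge (18, 2)→(20, 2): d=(2,0) top-left  bias=+0
  edge (20, 2)→(12, 5): d=(-8,3) right/bottom  bias=-1
    (8,1)@(17, 3): e=[3,2,1] → X
    (9,1)@(19, 3): e=[9,2,-5] → .
    (8,2)@(17, 5): e=[15,6,-15] → .
  covered (1 px):
    . . . . . . . . . . . .
    . . . . . . . . X . . .
    . . . . . . . . . . . .
    . . . . . . . . . . . .
    . . . . . . . . . . . .
    . . . . . . . . . . . .

Z-buffer (winner per pixel, '.' = empty):
  . . . 0 0 0 . . . . . .
  . . . . . 0 0 0 2 0 0 .
  . . . . . . . . 0 0 0 .
  . . . . . . . . . . 0 .
  . . . . . . . . . . . .
  . . . . . . . . . . . .

Result: -1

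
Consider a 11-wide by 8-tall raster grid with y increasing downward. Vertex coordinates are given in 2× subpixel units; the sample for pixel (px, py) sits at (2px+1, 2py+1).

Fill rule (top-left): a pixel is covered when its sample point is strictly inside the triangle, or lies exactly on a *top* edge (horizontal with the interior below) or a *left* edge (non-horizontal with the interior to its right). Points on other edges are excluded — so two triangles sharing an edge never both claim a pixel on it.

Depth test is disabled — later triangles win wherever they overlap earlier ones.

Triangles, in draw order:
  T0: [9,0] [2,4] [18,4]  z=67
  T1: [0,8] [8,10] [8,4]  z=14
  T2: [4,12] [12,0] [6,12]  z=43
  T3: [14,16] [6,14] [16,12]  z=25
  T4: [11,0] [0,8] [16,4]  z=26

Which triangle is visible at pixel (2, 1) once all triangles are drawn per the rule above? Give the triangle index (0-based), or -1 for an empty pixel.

T0:
  2·area = 64  (B↔C swapped to make it positive)
  edge (9, 0)→(18, 4): d=(9,4) right/bottom  bias=-1
  edge (18, 4)→(2, 4): d=(-16,0) right/bottom  bias=-1
  edge (2, 4)→(9, 0): d=(7,-4) top-left  bias=+0
    (4,0)@(9, 1): e=[9,48,7] → █
    (5,0)@(11, 1): e=[1,48,15] → █
    (6,0)@(13, 1): e=[-7,48,23] → ·
    (2,1)@(5, 3): e=[43,16,5] → █
    (3,1)@(7, 3): e=[35,16,13] → █
    (6,1)@(13, 3): e=[11,16,37] → █
    (7,1)@(15, 3): e=[3,16,45] → █
    (8,1)@(17, 3): e=[-5,16,53] → ·
    (2,2)@(5, 5): e=[61,-16,19] → ·
    (3,2)@(7, 5): e=[53,-16,27] → ·
    (4,2)@(9, 5): e=[45,-16,35] → ·
    (5,2)@(11, 5): e=[37,-16,43] → ·
  covered (8 px):
    · · · · █ █ · · · · ·
    · · █ █ █ █ █ █ · · ·
    · · · · · · · · · · ·
    · · · · · · · · · · ·
    · · · · · · · · · · ·
    · · · · · · · · · · ·
    · · · · · · · · · · ·
    · · · · · · · · · · ·
T1:
  2·area = 48  (B↔C swapped to make it positive)
  edge (0, 8)→(8, 4): d=(8,-4) top-left  bias=+0
  edge (8, 4)→(8, 10): d=(0,6) right/bottom  bias=-1
  edge (8, 10)→(0, 8): d=(-8,-2) top-left  bias=+0
    (3,2)@(7, 5): e=[4,6,38] → █
    (4,2)@(9, 5): e=[12,-6,42] → ·
    (1,3)@(3, 7): e=[4,30,14] → █
    (2,3)@(5, 7): e=[12,18,18] → █
    (4,3)@(9, 7): e=[28,-6,26] → ·
    (1,4)@(3, 9): e=[20,30,-2] → ·
    (2,4)@(5, 9): e=[28,18,2] → █
    (4,4)@(9, 9): e=[44,-6,10] → ·
    (2,5)@(5, 11): e=[44,18,-14] → ·
    (3,5)@(7, 11): e=[52,6,-10] → ·
  covered (6 px):
    · · · · · · · · · · ·
    · · · · · · · · · · ·
    · · · █ · · · · · · ·
    · █ █ █ · · · · · · ·
    · · █ █ · · · · · · ·
    · · · · · · · · · · ·
    · · · · · · · · · · ·
    · · · · · · · · · · ·
T2:
  2·area = 24
  edge (4, 12)→(12, 0): d=(8,-12) top-left  bias=+0
  edge (12, 0)→(6, 12): d=(-6,12) right/bottom  bias=-1
  edge (6, 12)→(4, 12): d=(-2,0) right/bottom  bias=-1
    (4,2)@(9, 5): e=[4,6,14] → █
    (5,2)@(11, 5): e=[28,-18,14] → ·
    (4,3)@(9, 7): e=[20,-6,10] → ·
    (3,4)@(7, 9): e=[12,6,6] → █
    (4,4)@(9, 9): e=[36,-18,6] → ·
    (2,5)@(5, 11): e=[4,18,2] → █
    (3,5)@(7, 11): e=[28,-6,2] → ·
    (2,6)@(5, 13): e=[20,6,-2] → ·
  covered (3 px):
    · · · · · · · · · · ·
    · · · · · · · · · · ·
    · · · · █ · · · · · ·
    · · · · · · · · · · ·
    · · · █ · · · · · · ·
    · · █ · · · · · · · ·
    · · · · · · · · · · ·
    · · · · · · · · · · ·
T3:
  2·area = 36
  edge (14, 16)→(6, 14): d=(-8,-2) top-left  bias=+0
  edge (6, 14)→(16, 12): d=(10,-2) top-left  bias=+0
  edge (16, 12)→(14, 16): d=(-2,4) right/bottom  bias=-1
    (10,5)@(21, 11): e=[54,0,-18] → ·  [on edge]
    (5,6)@(11, 13): e=[18,0,18] → █  [on edge]
    (6,6)@(13, 13): e=[22,4,10] → █
    (7,6)@(15, 13): e=[26,8,2] → █
    (8,6)@(17, 13): e=[30,12,-6] → ·
    (0,7)@(1, 15): e=[-18,0,54] → ·  [on edge]
    (5,7)@(11, 15): e=[2,20,14] → █
    (7,7)@(15, 15): e=[10,28,-2] → ·
  covered (5 px):
    · · · · · · · · · · ·
    · · · · · · · · · · ·
    · · · · · · · · · · ·
    · · · · · · · · · · ·
    · · · · · · · · · · ·
    · · · · · · · · · · ·
    · · · · · █ █ █ · · ·
    · · · · · █ █ · · · ·
T4:
  2·area = 84  (B↔C swapped to make it positive)
  edge (11, 0)→(16, 4): d=(5,4) right/bottom  bias=-1
  edge (16, 4)→(0, 8): d=(-16,4) right/bottom  bias=-1
  edge (0, 8)→(11, 0): d=(11,-8) top-left  bias=+0
    (5,0)@(11, 1): e=[5,68,11] → █
    (6,0)@(13, 1): e=[-3,60,27] → ·
    (3,1)@(7, 3): e=[31,52,1] → █
    (4,1)@(9, 3): e=[23,44,17] → █
    (6,1)@(13, 3): e=[7,28,49] → █
    (7,1)@(15, 3): e=[-1,20,65] → ·
    (2,2)@(5, 5): e=[49,28,7] → █
    (6,2)@(13, 5): e=[17,-4,71] → ·
    (1,3)@(3, 7): e=[67,4,13] → █
    (2,3)@(5, 7): e=[59,-4,29] → ·
    (3,3)@(7, 7): e=[51,-12,45] → ·
    (4,3)@(9, 7): e=[43,-20,61] → ·
  covered (10 px):
    · · · · · █ · · · · ·
    · · · █ █ █ █ · · · ·
    · · █ █ █ █ · · · · ·
    · █ · · · · · · · · ·
    · · · · · · · · · · ·
    · · · · · · · · · · ·
    · · · · · · · · · · ·
    · · · · · · · · · · ·

Z-buffer (winner per pixel, '.' = empty):
  . . . . 0 4 . . . . .
  . . 0 4 4 4 4 0 . . .
  . . 4 4 4 4 . . . . .
  . 4 1 1 . . . . . . .
  . . 1 2 . . . . . . .
  . . 2 . . . . . . . .
  . . . . . 3 3 3 . . .
  . . . . . 3 3 . . . .

Answer: 0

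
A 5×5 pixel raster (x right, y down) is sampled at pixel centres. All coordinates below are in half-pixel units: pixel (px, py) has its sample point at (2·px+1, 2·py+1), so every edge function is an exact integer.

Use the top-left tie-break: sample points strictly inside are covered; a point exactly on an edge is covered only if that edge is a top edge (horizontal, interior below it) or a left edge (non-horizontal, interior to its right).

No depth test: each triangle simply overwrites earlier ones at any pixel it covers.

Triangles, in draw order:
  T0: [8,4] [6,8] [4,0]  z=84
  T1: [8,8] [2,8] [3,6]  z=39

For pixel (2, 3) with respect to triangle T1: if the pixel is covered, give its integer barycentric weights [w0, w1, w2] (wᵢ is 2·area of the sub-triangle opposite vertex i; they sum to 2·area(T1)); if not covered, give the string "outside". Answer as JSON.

T0:
  2·area = 24
  edge (8, 4)→(6, 8): d=(-2,4) right/bottom  bias=-1
  edge (6, 8)→(4, 0): d=(-2,-8) top-left  bias=+0
  edge (4, 0)→(8, 4): d=(4,4) right/bottom  bias=-1
    (2,0)@(5, 1): e=[18,6,0] → ·  [on edge]
    (2,1)@(5, 3): e=[14,2,8] → #
    (3,1)@(7, 3): e=[6,18,0] → ·  [on edge]
    (2,2)@(5, 5): e=[10,-2,16] → ·
    (3,2)@(7, 5): e=[2,14,8] → #
    (4,2)@(9, 5): e=[-6,30,0] → ·  [on edge]
    (3,3)@(7, 7): e=[-2,10,16] → ·
  covered (2 px):
    · · · · ·
    · · # · ·
    · · · # ·
    · · · · ·
    · · · · ·
T1:
  2·area = 12
  edge (8, 8)→(2, 8): d=(-6,0) right/bottom  bias=-1
  edge (2, 8)→(3, 6): d=(1,-2) top-left  bias=+0
  edge (3, 6)→(8, 8): d=(5,2) right/bottom  bias=-1
    (1,3)@(3, 7): e=[6,1,5] → #
    (2,3)@(5, 7): e=[6,5,1] → #
    (3,3)@(7, 7): e=[6,9,-3] → ·
    (1,4)@(3, 9): e=[-6,3,15] → ·
    (2,4)@(5, 9): e=[-6,7,11] → ·
  covered (2 px):
    · · · · ·
    · · · · ·
    · · · · ·
    · # # · ·
    · · · · ·

Answer: [5,1,6]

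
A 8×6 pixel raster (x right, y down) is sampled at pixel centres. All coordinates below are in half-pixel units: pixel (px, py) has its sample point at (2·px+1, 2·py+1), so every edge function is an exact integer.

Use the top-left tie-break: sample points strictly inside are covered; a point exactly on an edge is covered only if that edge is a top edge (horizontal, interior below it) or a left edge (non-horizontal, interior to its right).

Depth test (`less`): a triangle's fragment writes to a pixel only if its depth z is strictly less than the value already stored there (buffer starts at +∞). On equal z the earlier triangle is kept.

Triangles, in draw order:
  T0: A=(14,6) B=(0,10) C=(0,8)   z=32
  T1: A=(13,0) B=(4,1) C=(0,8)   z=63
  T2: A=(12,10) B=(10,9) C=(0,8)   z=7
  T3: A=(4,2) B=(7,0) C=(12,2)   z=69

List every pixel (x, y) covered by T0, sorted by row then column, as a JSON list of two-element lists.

T0:
  2·area = 28
  edge (14, 6)→(0, 10): d=(-14,4) right/bottom  bias=-1
  edge (0, 10)→(0, 8): d=(0,-2) top-left  bias=+0
  edge (0, 8)→(14, 6): d=(14,-2) top-left  bias=+0
    (3,3)@(7, 7): e=[14,14,0] → █  [on edge]
    (4,3)@(9, 7): e=[6,18,4] → █
    (5,3)@(11, 7): e=[-2,22,8] → ·
    (0,4)@(1, 9): e=[10,2,16] → █
    (1,4)@(3, 9): e=[2,6,20] → █
    (2,4)@(5, 9): e=[-6,10,24] → ·
    (3,4)@(7, 9): e=[-14,14,28] → ·
    (4,4)@(9, 9): e=[-22,18,32] → ·
    (0,5)@(1, 11): e=[-18,2,44] → ·
    (1,5)@(3, 11): e=[-26,6,48] → ·
  covered (4 px):
    · · · · · · · ·
    · · · · · · · ·
    · · · · · · · ·
    · · · █ █ · · ·
    █ █ · · · · · ·
    · · · · · · · ·
T1:
  2·area = 59  (B↔C swapped to make it positive)
  edge (13, 0)→(0, 8): d=(-13,8) right/bottom  bias=-1
  edge (0, 8)→(4, 1): d=(4,-7) top-left  bias=+0
  edge (4, 1)→(13, 0): d=(9,-1) top-left  bias=+0
    (2,0)@(5, 1): e=[51,7,1] → █
    (3,0)@(7, 1): e=[35,21,3] → █
    (4,0)@(9, 1): e=[19,35,5] → █
    (5,0)@(11, 1): e=[3,49,7] → █
    (6,0)@(13, 1): e=[-13,63,9] → ·
    (1,1)@(3, 3): e=[41,1,17] → █
    (4,1)@(9, 3): e=[-7,43,23] → ·
    (5,1)@(11, 3): e=[-23,57,25] → ·
    (1,2)@(3, 5): e=[15,9,35] → █
    (2,2)@(5, 5): e=[-1,23,37] → ·
    (3,2)@(7, 5): e=[-17,37,39] → ·
    (0,3)@(1, 7): e=[5,3,51] → █
  covered (9 px):
    · · █ █ █ █ · ·
    · █ █ █ · · · ·
    · █ · · · · · ·
    █ · · · · · · ·
    · · · · · · · ·
    · · · · · · · ·
T2:
  2·area = 8  (B↔C swapped to make it positive)
  edge (12, 10)→(0, 8): d=(-12,-2) top-left  bias=+0
  edge (0, 8)→(10, 9): d=(10,1) right/bottom  bias=-1
  edge (10, 9)→(12, 10): d=(2,1) right/bottom  bias=-1
    (3,4)@(7, 9): e=[2,3,3] → █
    (4,4)@(9, 9): e=[6,1,1] → █
    (5,4)@(11, 9): e=[10,-1,-1] → ·
    (3,5)@(7, 11): e=[-22,23,7] → ·
    (4,5)@(9, 11): e=[-18,21,5] → ·
  covered (2 px):
    · · · · · · · ·
    · · · · · · · ·
    · · · · · · · ·
    · · · · · · · ·
    · · · █ █ · · ·
    · · · · · · · ·
T3:
  2·area = 16
  edge (4, 2)→(7, 0): d=(3,-2) top-left  bias=+0
  edge (7, 0)→(12, 2): d=(5,2) right/bottom  bias=-1
  edge (12, 2)→(4, 2): d=(-8,0) right/bottom  bias=-1
    (3,0)@(7, 1): e=[3,5,8] → █
    (4,0)@(9, 1): e=[7,1,8] → █
    (5,0)@(11, 1): e=[11,-3,8] → ·
    (3,1)@(7, 3): e=[9,15,-8] → ·
    (4,1)@(9, 3): e=[13,11,-8] → ·
  covered (2 px):
    · · · █ █ · · ·
    · · · · · · · ·
    · · · · · · · ·
    · · · · · · · ·
    · · · · · · · ·
    · · · · · · · ·

Final: [[3,3],[4,3],[0,4],[1,4]]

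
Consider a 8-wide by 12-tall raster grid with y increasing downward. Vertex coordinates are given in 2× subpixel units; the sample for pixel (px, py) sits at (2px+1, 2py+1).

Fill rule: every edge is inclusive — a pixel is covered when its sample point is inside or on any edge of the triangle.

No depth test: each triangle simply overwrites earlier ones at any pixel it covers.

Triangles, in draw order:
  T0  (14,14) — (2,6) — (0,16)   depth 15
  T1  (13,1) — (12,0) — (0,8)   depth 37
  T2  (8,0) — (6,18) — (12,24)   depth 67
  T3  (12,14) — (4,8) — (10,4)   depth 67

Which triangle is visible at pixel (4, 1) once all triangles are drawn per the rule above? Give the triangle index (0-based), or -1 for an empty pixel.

T0:
  2·area = 136  (B↔C swapped to make it positive)
  edge (14, 14)→(0, 16): d=(-14,2) inclusive
  edge (0, 16)→(2, 6): d=(2,-10) inclusive
  edge (2, 6)→(14, 14): d=(12,8) inclusive
    (1,0)@(3, 1): e=[204,0,-68] → .  [on edge]
    (1,3)@(3, 7): e=[120,12,4] → X
    (2,3)@(5, 7): e=[116,32,-12] → .
    (1,4)@(3, 9): e=[92,16,28] → X
    (2,4)@(5, 9): e=[88,36,12] → X
    (3,4)@(7, 9): e=[84,56,-4] → .
    (0,5)@(1, 11): e=[68,0,68] → X  [on edge]
    (3,5)@(7, 11): e=[56,60,20] → X
    (4,5)@(9, 11): e=[52,80,4] → X
    (5,5)@(11, 11): e=[48,100,-12] → .
    (0,6)@(1, 13): e=[40,4,92] → X
    (5,6)@(11, 13): e=[20,104,12] → X
    (3,7)@(7, 15): e=[0,68,68] → X  [on edge]
  covered (18 px):
    . . . . . . . .
    . . . . . . . .
    . . . . . . . .
    . X . . . . . .
    . X X . . . . .
    X X X X X . . .
    X X X X X X . .
    X X X X . . . .
    . . . . . . . .
    . . . . . . . .
    . . . . . . . .
    . . . . . . . .
T1:
  2·area = 20  (B↔C swapped to make it positive)
  edge (13, 1)→(0, 8): d=(-13,7) inclusive
  edge (0, 8)→(12, 0): d=(12,-8) inclusive
  edge (12, 0)→(13, 1): d=(1,1) inclusive
    (5,0)@(11, 1): e=[14,4,2] → X
    (6,0)@(13, 1): e=[0,20,0] → X  [on edge]
    (7,0)@(15, 1): e=[-14,36,-2] → .
    (4,1)@(9, 3): e=[2,12,6] → X
    (5,1)@(11, 3): e=[-12,28,4] → .
    (6,1)@(13, 3): e=[-26,44,2] → .
    (7,1)@(15, 3): e=[-40,60,0] → .  [on edge]
    (2,2)@(5, 5): e=[4,4,12] → X
    (3,2)@(7, 5): e=[-10,20,10] → .
    (4,2)@(9, 5): e=[-24,36,8] → .
    (2,3)@(5, 7): e=[-22,28,14] → .
  covered (4 px):
    . . . . . X X .
    . . . . X . . .
    . . X . . . . .
    . . . . . . . .
    . . . . . . . .
    . . . . . . . .
    . . . . . . . .
    . . . . . . . .
    . . . . . . . .
    . . . . . . . .
    . . . . . . . .
    . . . . . . . .
T2:
  2·area = 120  (B↔C swapped to make it positive)
  edge (8, 0)→(12, 24): d=(4,24) inclusive
  edge (12, 24)→(6, 18): d=(-6,-6) inclusive
  edge (6, 18)→(8, 0): d=(2,-18) inclusive
    (4,3)@(9, 7): e=[4,84,32] → X
    (5,3)@(11, 7): e=[-44,96,68] → .
    (3,4)@(7, 9): e=[60,60,0] → X  [on edge]
    (5,4)@(11, 9): e=[-36,84,72] → .
    (3,5)@(7, 11): e=[68,48,4] → X
    (5,5)@(11, 11): e=[-28,72,76] → .
    (0,6)@(1, 13): e=[220,0,-100] → .  [on edge]
    (3,6)@(7, 13): e=[76,36,8] → X
    (5,6)@(11, 13): e=[-20,60,80] → .
    (1,7)@(3, 15): e=[180,0,-60] → .  [on edge]
    (3,7)@(7, 15): e=[84,24,12] → X
    (5,7)@(11, 15): e=[-12,48,84] → .
    (2,8)@(5, 17): e=[140,0,-20] → .  [on edge]
    (3,9)@(7, 19): e=[100,0,20] → X  [on edge]
    (4,10)@(9, 21): e=[60,0,60] → X  [on edge]
    (5,11)@(11, 23): e=[20,0,100] → X  [on edge]
  covered (17 px):
    . . . . . . . .
    . . . . . . . .
    . . . . . . . .
    . . . . X . . .
    . . . X X . . .
    . . . X X . . .
    . . . X X . . .
    . . . X X . . .
    . . . X X . . .
    . . . X X X . .
    . . . . X X . .
    . . . . . X . .
T3:
  2·area = 68
  edge (12, 14)→(4, 8): d=(-8,-6) inclusive
  edge (4, 8)→(10, 4): d=(6,-4) inclusive
  edge (10, 4)→(12, 14): d=(2,10) inclusive
    (4,2)@(9, 5): e=[54,2,12] → X
    (5,2)@(11, 5): e=[66,10,-8] → .
    (3,3)@(7, 7): e=[26,6,36] → X
    (5,3)@(11, 7): e=[50,22,-4] → .
    (3,4)@(7, 9): e=[10,18,40] → X
    (5,4)@(11, 9): e=[34,34,0] → X  [on edge]
    (6,4)@(13, 9): e=[46,42,-20] → .
    (3,5)@(7, 11): e=[-6,30,44] → .
    (4,5)@(9, 11): e=[6,38,24] → X
    (6,5)@(13, 11): e=[30,54,-16] → .
    (4,6)@(9, 13): e=[-10,50,28] → .
    (5,6)@(11, 13): e=[2,58,8] → X
    (6,9)@(13, 19): e=[-34,102,0] → .  [on edge]
  covered (9 px):
    . . . . . . . .
    . . . . . . . .
    . . . . X . . .
    . . . X X . . .
    . . . X X X . .
    . . . . X X . .
    . . . . . X . .
    . . . . . . . .
    . . . . . . . .
    . . . . . . . .
    . . . . . . . .
    . . . . . . . .

Z-buffer (winner per pixel, '.' = empty):
  . . . . . 1 1 .
  . . . . 1 . . .
  . . 1 . 3 . . .
  . 0 . 3 3 . . .
  . 0 0 3 3 3 . .
  0 0 0 2 3 3 . .
  0 0 0 2 2 3 . .
  0 0 0 2 2 . . .
  . . . 2 2 . . .
  . . . 2 2 2 . .
  . . . . 2 2 . .
  . . . . . 2 . .

Result: 1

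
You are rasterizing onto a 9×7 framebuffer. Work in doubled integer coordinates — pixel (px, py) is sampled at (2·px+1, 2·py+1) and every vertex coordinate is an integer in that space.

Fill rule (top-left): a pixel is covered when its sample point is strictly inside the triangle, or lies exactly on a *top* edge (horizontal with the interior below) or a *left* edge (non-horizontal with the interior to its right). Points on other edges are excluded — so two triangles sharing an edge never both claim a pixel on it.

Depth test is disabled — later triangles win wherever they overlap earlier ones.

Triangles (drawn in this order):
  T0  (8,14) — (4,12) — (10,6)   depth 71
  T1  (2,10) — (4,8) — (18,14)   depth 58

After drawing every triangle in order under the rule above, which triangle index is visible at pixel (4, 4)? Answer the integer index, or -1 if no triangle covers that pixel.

T0:
  2·area = 36
  edge (8, 14)→(4, 12): d=(-4,-2) top-left  bias=+0
  edge (4, 12)→(10, 6): d=(6,-6) top-left  bias=+0
  edge (10, 6)→(8, 14): d=(-2,8) right/bottom  bias=-1
    (7,0)@(15, 1): e=[66,0,-30] → ·  [on edge]
    (6,1)@(13, 3): e=[54,0,-18] → ·  [on edge]
    (5,2)@(11, 5): e=[42,0,-6] → ·  [on edge]
    (4,3)@(9, 7): e=[30,0,6] → █  [on edge]
    (5,3)@(11, 7): e=[34,12,-10] → ·
    (3,4)@(7, 9): e=[18,0,18] → █  [on edge]
    (5,4)@(11, 9): e=[26,24,-14] → ·
    (2,5)@(5, 11): e=[6,0,30] → █  [on edge]
    (4,5)@(9, 11): e=[14,24,-2] → ·
    (1,6)@(3, 13): e=[-6,0,42] → ·  [on edge]
    (2,6)@(5, 13): e=[-2,12,26] → ·
    (3,6)@(7, 13): e=[2,24,10] → █
  covered (6 px):
    · · · · · · · · ·
    · · · · · · · · ·
    · · · · · · · · ·
    · · · · █ · · · ·
    · · · █ █ · · · ·
    · · █ █ · · · · ·
    · · · █ · · · · ·
T1:
  2·area = 40
  edge (2, 10)→(4, 8): d=(2,-2) top-left  bias=+0
  edge (4, 8)→(18, 14): d=(14,6) right/bottom  bias=-1
  edge (18, 14)→(2, 10): d=(-16,-4) top-left  bias=+0
    (5,0)@(11, 1): e=[0,-140,180] → ·  [on edge]
    (4,1)@(9, 3): e=[0,-100,140] → ·  [on edge]
    (3,2)@(7, 5): e=[0,-60,100] → ·  [on edge]
    (2,3)@(5, 7): e=[0,-20,60] → ·  [on edge]
    (1,4)@(3, 9): e=[0,20,20] → █  [on edge]
    (2,4)@(5, 9): e=[4,8,28] → █
    (3,4)@(7, 9): e=[8,-4,36] → ·
    (0,5)@(1, 11): e=[0,60,-20] → ·  [on edge]
    (1,5)@(3, 11): e=[4,48,-12] → ·
    (2,5)@(5, 11): e=[8,36,-4] → ·
    (3,5)@(7, 11): e=[12,24,4] → █
    (4,5)@(9, 11): e=[16,12,12] → █
    (5,5)@(11, 11): e=[20,0,20] → ·  [on edge]
  covered (5 px):
    · · · · · · · · ·
    · · · · · · · · ·
    · · · · · · · · ·
    · · · · · · · · ·
    · █ █ · · · · · ·
    · · · █ █ · · · ·
    · · · · · · · █ ·

Z-buffer (winner per pixel, '.' = empty):
  . . . . . . . . .
  . . . . . . . . .
  . . . . . . . . .
  . . . . 0 . . . .
  . 1 1 0 0 . . . .
  . . 0 1 1 . . . .
  . . . 0 . . . 1 .

Result: 0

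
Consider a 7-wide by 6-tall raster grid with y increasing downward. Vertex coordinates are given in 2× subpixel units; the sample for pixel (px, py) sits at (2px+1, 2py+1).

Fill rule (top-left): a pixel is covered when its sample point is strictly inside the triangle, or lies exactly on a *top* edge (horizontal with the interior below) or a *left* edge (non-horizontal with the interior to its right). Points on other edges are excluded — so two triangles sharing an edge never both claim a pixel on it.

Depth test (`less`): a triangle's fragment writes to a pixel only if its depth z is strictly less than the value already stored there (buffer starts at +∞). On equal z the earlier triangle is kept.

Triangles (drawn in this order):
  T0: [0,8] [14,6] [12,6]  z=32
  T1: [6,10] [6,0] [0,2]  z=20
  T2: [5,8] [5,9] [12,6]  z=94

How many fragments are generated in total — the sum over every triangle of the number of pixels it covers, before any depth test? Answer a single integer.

T0:
  2·area = 4  (B↔C swapped to make it positive)
  edge (0, 8)→(12, 6): d=(12,-2) top-left  bias=+0
  edge (12, 6)→(14, 6): d=(2,0) top-left  bias=+0
  edge (14, 6)→(0, 8): d=(-14,2) right/bottom  bias=-1
    (3,3)@(7, 7): e=[2,2,0] → .  [on edge]
  covered (0 px):
    . . . . . . .
    . . . . . . .
    . . . . . . .
    . . . . . . .
    . . . . . . .
    . . . . . . .
T1:
  2·area = 60  (B↔C swapped to make it positive)
  edge (6, 10)→(0, 2): d=(-6,-8) top-left  bias=+0
  edge (0, 2)→(6, 0): d=(6,-2) top-left  bias=+0
  edge (6, 0)→(6, 10): d=(0,10) right/bottom  bias=-1
    (1,0)@(3, 1): e=[30,0,30] → X  [on edge]
    (2,0)@(5, 1): e=[46,4,10] → X
    (3,0)@(7, 1): e=[62,8,-10] → .
    (0,1)@(1, 3): e=[2,8,50] → X
    (3,1)@(7, 3): e=[50,20,-10] → .
    (0,2)@(1, 5): e=[-10,20,50] → .
    (1,2)@(3, 5): e=[6,24,30] → X
    (3,2)@(7, 5): e=[38,32,-10] → .
    (1,3)@(3, 7): e=[-6,36,30] → .
    (2,3)@(5, 7): e=[10,40,10] → X
    (3,3)@(7, 7): e=[26,44,-10] → .
    (2,4)@(5, 9): e=[-2,52,10] → .
  covered (8 px):
    . X X . . . .
    X X X . . . .
    . X X . . . .
    . . X . . . .
    . . . . . . .
    . . . . . . .
T2:
  2·area = 7  (B↔C swapped to make it positive)
  edge (5, 8)→(12, 6): d=(7,-2) top-left  bias=+0
  edge (12, 6)→(5, 9): d=(-7,3) right/bottom  bias=-1
  edge (5, 9)→(5, 8): d=(0,-1) top-left  bias=+0
    (2,0)@(5, 1): e=[-49,56,0] → .  [on edge]
    (2,1)@(5, 3): e=[-35,42,0] → .  [on edge]
    (2,2)@(5, 5): e=[-21,28,0] → .  [on edge]
    (2,3)@(5, 7): e=[-7,14,0] → .  [on edge]
    (4,3)@(9, 7): e=[1,2,4] → X
    (5,3)@(11, 7): e=[5,-4,6] → .
    (2,4)@(5, 9): e=[7,0,0] → .  [on edge]
    (4,4)@(9, 9): e=[15,-12,4] → .
    (2,5)@(5, 11): e=[21,-14,0] → .  [on edge]
  covered (1 px):
    . . . . . . .
    . . . . . . .
    . . . . . . .
    . . . . X . .
    . . . . . . .
    . . . . . . .

Result: 9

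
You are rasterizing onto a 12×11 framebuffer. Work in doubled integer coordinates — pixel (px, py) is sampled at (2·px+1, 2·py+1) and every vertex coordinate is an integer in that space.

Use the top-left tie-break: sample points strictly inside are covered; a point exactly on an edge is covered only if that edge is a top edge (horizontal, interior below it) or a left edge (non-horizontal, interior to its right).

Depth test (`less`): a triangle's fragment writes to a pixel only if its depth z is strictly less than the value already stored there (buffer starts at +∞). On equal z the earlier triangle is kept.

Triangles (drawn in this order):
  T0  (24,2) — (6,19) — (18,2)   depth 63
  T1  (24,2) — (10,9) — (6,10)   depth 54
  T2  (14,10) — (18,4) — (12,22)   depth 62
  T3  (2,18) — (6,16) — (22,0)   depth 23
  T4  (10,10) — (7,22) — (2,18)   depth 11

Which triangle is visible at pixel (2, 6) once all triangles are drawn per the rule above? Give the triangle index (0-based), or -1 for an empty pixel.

T0:
  2·area = 102
  edge (24, 2)→(6, 19): d=(-18,17) right/bottom  bias=-1
  edge (6, 19)→(18, 2): d=(12,-17) top-left  bias=+0
  edge (18, 2)→(24, 2): d=(6,0) top-left  bias=+0
    (9,1)@(19, 3): e=[67,29,6] → █
    (10,1)@(21, 3): e=[33,63,6] → █
    (11,1)@(23, 3): e=[-1,97,6] → ·
    (8,2)@(17, 5): e=[65,19,18] → █
    (10,2)@(21, 5): e=[-3,87,18] → ·
    (7,3)@(15, 7): e=[63,9,30] → █
    (9,3)@(19, 7): e=[-5,77,30] → ·
    (7,4)@(15, 9): e=[27,33,42] → █
    (8,4)@(17, 9): e=[-7,67,42] → ·
    (6,5)@(13, 11): e=[25,23,54] → █
    (7,5)@(15, 11): e=[-9,57,54] → ·
    (5,6)@(11, 13): e=[23,13,66] → █
  covered (10 px):
    · · · · · · · · · · · ·
    · · · · · · · · · █ █ ·
    · · · · · · · · █ █ · ·
    · · · · · · · █ █ · · ·
    · · · · · · · █ · · · ·
    · · · · · · █ · · · · ·
    · · · · · █ · · · · · ·
    · · · · █ · · · · · · ·
    · · · · · · · · · · · ·
    · · · · · · · · · · · ·
    · · · · · · · · · · · ·
T1:
  2·area = 14
  edge (24, 2)→(10, 9): d=(-14,7) right/bottom  bias=-1
  edge (10, 9)→(6, 10): d=(-4,1) right/bottom  bias=-1
  edge (6, 10)→(24, 2): d=(18,-8) top-left  bias=+0
    (6,3)@(13, 7): e=[7,5,2] → █
    (7,3)@(15, 7): e=[-7,3,18] → ·
    (4,4)@(9, 9): e=[7,1,6] → █
    (5,4)@(11, 9): e=[-7,-1,22] → ·
    (6,4)@(13, 9): e=[-21,-3,38] → ·
    (4,5)@(9, 11): e=[-21,-7,42] → ·
  covered (2 px):
    · · · · · · · · · · · ·
    · · · · · · · · · · · ·
    · · · · · · · · · · · ·
    · · · · · · █ · · · · ·
    · · · · █ · · · · · · ·
    · · · · · · · · · · · ·
    · · · · · · · · · · · ·
    · · · · · · · · · · · ·
    · · · · · · · · · · · ·
    · · · · · · · · · · · ·
    · · · · · · · · · · · ·
T2:
  2·area = 36
  edge (14, 10)→(18, 4): d=(4,-6) top-left  bias=+0
  edge (18, 4)→(12, 22): d=(-6,18) right/bottom  bias=-1
  edge (12, 22)→(14, 10): d=(2,-12) top-left  bias=+0
    (9,0)@(19, 1): e=[-6,0,42] → ·  [on edge]
    (8,3)@(17, 7): e=[6,0,30] → ·  [on edge]
    (7,4)@(15, 9): e=[2,24,10] → █
    (8,4)@(17, 9): e=[14,-12,34] → ·
    (7,5)@(15, 11): e=[10,12,14] → █
    (8,5)@(17, 11): e=[22,-24,38] → ·
    (7,6)@(15, 13): e=[18,0,18] → ·  [on edge]
    (6,8)@(13, 17): e=[22,12,2] → █
    (7,8)@(15, 17): e=[34,-24,26] → ·
    (6,9)@(13, 19): e=[30,0,6] → ·  [on edge]
  covered (3 px):
    · · · · · · · · · · · ·
    · · · · · · · · · · · ·
    · · · · · · · · · · · ·
    · · · · · · · · · · · ·
    · · · · · · · █ · · · ·
    · · · · · · · █ · · · ·
    · · · · · · · · · · · ·
    · · · · · · · · · · · ·
    · · · · · · █ · · · · ·
    · · · · · · · · · · · ·
    · · · · · · · · · · · ·
T3:
  2·area = 32  (B↔C swapped to make it positive)
  edge (2, 18)→(22, 0): d=(20,-18) top-left  bias=+0
  edge (22, 0)→(6, 16): d=(-16,16) right/bottom  bias=-1
  edge (6, 16)→(2, 18): d=(-4,2) right/bottom  bias=-1
    (10,0)@(21, 1): e=[2,0,30] → ·  [on edge]
    (9,1)@(19, 3): e=[6,0,26] → ·  [on edge]
    (8,2)@(17, 5): e=[10,0,22] → ·  [on edge]
    (7,3)@(15, 7): e=[14,0,18] → ·  [on edge]
    (6,4)@(13, 9): e=[18,0,14] → ·  [on edge]
    (5,5)@(11, 11): e=[22,0,10] → ·  [on edge]
    (4,6)@(9, 13): e=[26,0,6] → ·  [on edge]
    (3,7)@(7, 15): e=[30,0,2] → ·  [on edge]
    (2,8)@(5, 17): e=[34,0,-2] → ·  [on edge]
    (1,9)@(3, 19): e=[38,0,-6] → ·  [on edge]
    (0,10)@(1, 21): e=[42,0,-10] → ·  [on edge]
  covered (0 px):
    · · · · · · · · · · · ·
    · · · · · · · · · · · ·
    · · · · · · · · · · · ·
    · · · · · · · · · · · ·
    · · · · · · · · · · · ·
    · · · · · · · · · · · ·
    · · · · · · · · · · · ·
    · · · · · · · · · · · ·
    · · · · · · · · · · · ·
    · · · · · · · · · · · ·
    · · · · · · · · · · · ·
T4:
  2·area = 72
  edge (10, 10)→(7, 22): d=(-3,12) right/bottom  bias=-1
  edge (7, 22)→(2, 18): d=(-5,-4) top-left  bias=+0
  edge (2, 18)→(10, 10): d=(8,-8) top-left  bias=+0
    (9,0)@(19, 1): e=[-81,153,0] → ·  [on edge]
    (8,1)@(17, 3): e=[-63,135,0] → ·  [on edge]
    (7,2)@(15, 5): e=[-45,117,0] → ·  [on edge]
    (6,3)@(13, 7): e=[-27,99,0] → ·  [on edge]
    (5,4)@(11, 9): e=[-9,81,0] → ·  [on edge]
    (4,5)@(9, 11): e=[9,63,0] → █  [on edge]
    (5,5)@(11, 11): e=[-15,71,16] → ·
    (3,6)@(7, 13): e=[27,45,0] → █  [on edge]
    (5,6)@(11, 13): e=[-21,61,32] → ·
    (2,7)@(5, 15): e=[45,27,0] → █  [on edge]
    (4,7)@(9, 15): e=[-3,43,32] → ·
    (1,8)@(3, 17): e=[63,9,0] → █  [on edge]
    (0,9)@(1, 19): e=[81,-9,0] → ·  [on edge]
  covered (11 px):
    · · · · · · · · · · · ·
    · · · · · · · · · · · ·
    · · · · · · · · · · · ·
    · · · · · · · · · · · ·
    · · · · · · · · · · · ·
    · · · · █ · · · · · · ·
    · · · █ █ · · · · · · ·
    · · █ █ · · · · · · · ·
    · █ █ █ · · · · · · · ·
    · · █ █ · · · · · · · ·
    · · · █ · · · · · · · ·

Z-buffer (winner per pixel, '.' = empty):
  . . . . . . . . . . . .
  . . . . . . . . . 0 0 .
  . . . . . . . . 0 0 . .
  . . . . . . 1 0 0 . . .
  . . . . 1 . . 2 . . . .
  . . . . 4 . 0 2 . . . .
  . . . 4 4 0 . . . . . .
  . . 4 4 0 . . . . . . .
  . 4 4 4 . . 2 . . . . .
  . . 4 4 . . . . . . . .
  . . . 4 . . . . . . . .

Answer: -1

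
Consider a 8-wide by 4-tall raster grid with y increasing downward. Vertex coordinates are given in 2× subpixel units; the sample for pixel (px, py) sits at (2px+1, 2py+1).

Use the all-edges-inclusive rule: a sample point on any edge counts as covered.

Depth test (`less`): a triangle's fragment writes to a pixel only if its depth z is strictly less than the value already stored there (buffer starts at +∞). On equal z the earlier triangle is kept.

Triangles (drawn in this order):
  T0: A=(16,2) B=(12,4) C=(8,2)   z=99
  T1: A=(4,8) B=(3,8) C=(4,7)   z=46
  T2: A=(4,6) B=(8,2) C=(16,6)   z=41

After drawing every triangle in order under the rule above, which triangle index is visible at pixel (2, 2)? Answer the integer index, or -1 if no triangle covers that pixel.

T0:
  2·area = 16
  edge (16, 2)→(12, 4): d=(-4,2) inclusive
  edge (12, 4)→(8, 2): d=(-4,-2) inclusive
  edge (8, 2)→(16, 2): d=(8,0) inclusive
    (5,1)@(11, 3): e=[6,2,8] → X
    (6,1)@(13, 3): e=[2,6,8] → X
    (7,1)@(15, 3): e=[-2,10,8] → .
    (5,2)@(11, 5): e=[-2,-6,24] → .
    (6,2)@(13, 5): e=[-6,-2,24] → .
  covered (2 px):
    . . . . . . . .
    . . . . . X X .
    . . . . . . . .
    . . . . . . . .
T1:
  2·area = 1
  edge (4, 8)→(3, 8): d=(-1,0) inclusive
  edge (3, 8)→(4, 7): d=(1,-1) inclusive
  edge (4, 7)→(4, 8): d=(0,1) inclusive
  covered (0 px):
    . . . . . . . .
    . . . . . . . .
    . . . . . . . .
    . . . . . . . .
T2:
  2·area = 48
  edge (4, 6)→(8, 2): d=(4,-4) inclusive
  edge (8, 2)→(16, 6): d=(8,4) inclusive
  edge (16, 6)→(4, 6): d=(-12,0) inclusive
    (4,0)@(9, 1): e=[0,-12,60] → .  [on edge]
    (3,1)@(7, 3): e=[0,12,36] → X  [on edge]
    (4,1)@(9, 3): e=[8,4,36] → X
    (5,1)@(11, 3): e=[16,-4,36] → .
    (2,2)@(5, 5): e=[0,36,12] → X  [on edge]
    (5,2)@(11, 5): e=[24,12,12] → X
    (6,2)@(13, 5): e=[32,4,12] → X
    (7,2)@(15, 5): e=[40,-4,12] → .
    (1,3)@(3, 7): e=[0,60,-12] → .  [on edge]
    (2,3)@(5, 7): e=[8,52,-12] → .
    (3,3)@(7, 7): e=[16,44,-12] → .
    (4,3)@(9, 7): e=[24,36,-12] → .
  covered (7 px):
    . . . . . . . .
    . . . X X . . .
    . . X X X X X .
    . . . . . . . .

Z-buffer (winner per pixel, '.' = empty):
  . . . . . . . .
  . . . 2 2 0 0 .
  . . 2 2 2 2 2 .
  . . . . . . . .

Answer: 2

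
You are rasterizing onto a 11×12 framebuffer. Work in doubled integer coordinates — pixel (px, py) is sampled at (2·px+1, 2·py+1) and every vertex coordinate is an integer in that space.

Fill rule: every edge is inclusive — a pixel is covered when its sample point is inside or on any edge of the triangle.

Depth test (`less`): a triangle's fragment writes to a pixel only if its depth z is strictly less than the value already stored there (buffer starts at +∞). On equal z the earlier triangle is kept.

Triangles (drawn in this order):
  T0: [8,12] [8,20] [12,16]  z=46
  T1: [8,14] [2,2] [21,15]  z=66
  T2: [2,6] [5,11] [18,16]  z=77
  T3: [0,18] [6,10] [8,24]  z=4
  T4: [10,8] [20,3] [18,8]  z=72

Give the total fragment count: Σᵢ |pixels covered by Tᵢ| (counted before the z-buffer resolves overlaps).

T0:
  2·area = 32  (B↔C swapped to make it positive)
  edge (8, 12)→(12, 16): d=(4,4) inclusive
  edge (12, 16)→(8, 20): d=(-4,4) inclusive
  edge (8, 20)→(8, 12): d=(0,-8) inclusive
    (0,2)@(1, 5): e=[0,88,-56] → ·  [on edge]
    (1,3)@(3, 7): e=[0,72,-40] → ·  [on edge]
    (10,3)@(21, 7): e=[-72,0,104] → ·  [on edge]
    (2,4)@(5, 9): e=[0,56,-24] → ·  [on edge]
    (9,4)@(19, 9): e=[-56,0,88] → ·  [on edge]
    (3,5)@(7, 11): e=[0,40,-8] → ·  [on edge]
    (8,5)@(17, 11): e=[-40,0,72] → ·  [on edge]
    (4,6)@(9, 13): e=[0,24,8] → █  [on edge]
    (5,6)@(11, 13): e=[-8,16,24] → ·
    (7,6)@(15, 13): e=[-24,0,56] → ·  [on edge]
    (4,7)@(9, 15): e=[8,16,8] → █
    (5,7)@(11, 15): e=[0,8,24] → █  [on edge]
    (6,7)@(13, 15): e=[-8,0,40] → ·  [on edge]
    (5,8)@(11, 17): e=[8,0,24] → █  [on edge]
    (6,8)@(13, 17): e=[0,-8,40] → ·  [on edge]
    (4,9)@(9, 19): e=[24,0,8] → █  [on edge]
    (7,9)@(15, 19): e=[0,-24,56] → ·  [on edge]
    (3,10)@(7, 21): e=[40,0,-8] → ·  [on edge]
    (8,10)@(17, 21): e=[0,-40,72] → ·  [on edge]
    (2,11)@(5, 23): e=[56,0,-24] → ·  [on edge]
    (9,11)@(19, 23): e=[0,-56,88] → ·  [on edge]
  covered (6 px):
    · · · · · · · · · · ·
    · · · · · · · · · · ·
    · · · · · · · · · · ·
    · · · · · · · · · · ·
    · · · · · · · · · · ·
    · · · · · · · · · · ·
    · · · · █ · · · · · ·
    · · · · █ █ · · · · ·
    · · · · █ █ · · · · ·
    · · · · █ · · · · · ·
    · · · · · · · · · · ·
    · · · · · · · · · · ·
T1:
  2·area = 150
  edge (8, 14)→(2, 2): d=(-6,-12) inclusive
  edge (2, 2)→(21, 15): d=(19,13) inclusive
  edge (21, 15)→(8, 14): d=(-13,-1) inclusive
    (1,1)@(3, 3): e=[6,6,138] → █
    (2,1)@(5, 3): e=[30,-20,140] → ·
    (1,2)@(3, 5): e=[-6,44,112] → ·
    (2,2)@(5, 5): e=[18,18,114] → █
    (3,2)@(7, 5): e=[42,-8,116] → ·
    (2,3)@(5, 7): e=[6,56,88] → █
    (3,3)@(7, 7): e=[30,30,90] → █
    (4,3)@(9, 7): e=[54,4,92] → █
    (5,3)@(11, 7): e=[78,-22,94] → ·
    (2,4)@(5, 9): e=[-6,94,62] → ·
    (3,4)@(7, 9): e=[18,68,64] → █
    (5,4)@(11, 9): e=[66,16,68] → █
    (10,7)@(21, 15): e=[150,0,0] → █  [on edge]
  covered (19 px):
    · · · · · · · · · · ·
    · █ · · · · · · · · ·
    · · █ · · · · · · · ·
    · · █ █ █ · · · · · ·
    · · · █ █ █ · · · · ·
    · · · █ █ █ █ █ · · ·
    · · · · █ █ █ █ █ · ·
    · · · · · · · · · · █
    · · · · · · · · · · ·
    · · · · · · · · · · ·
    · · · · · · · · · · ·
    · · · · · · · · · · ·
T2:
  2·area = 50  (B↔C swapped to make it positive)
  edge (2, 6)→(18, 16): d=(16,10) inclusive
  edge (18, 16)→(5, 11): d=(-13,-5) inclusive
  edge (5, 11)→(2, 6): d=(-3,-5) inclusive
    (1,3)@(3, 7): e=[6,42,2] → █
    (2,3)@(5, 7): e=[-14,52,12] → ·
    (1,4)@(3, 9): e=[38,16,-4] → ·
    (2,4)@(5, 9): e=[18,26,6] → █
    (3,4)@(7, 9): e=[-2,36,16] → ·
    (2,5)@(5, 11): e=[50,0,0] → █  [on edge]
    (3,5)@(7, 11): e=[30,10,10] → █
    (4,5)@(9, 11): e=[10,20,20] → █
    (5,5)@(11, 11): e=[-10,30,30] → ·
    (2,6)@(5, 13): e=[82,-26,-6] → ·
    (3,6)@(7, 13): e=[62,-16,4] → ·
    (4,6)@(9, 13): e=[42,-6,14] → ·
    (5,10)@(11, 21): e=[150,-100,0] → ·  [on edge]
  covered (7 px):
    · · · · · · · · · · ·
    · · · · · · · · · · ·
    · · · · · · · · · · ·
    · █ · · · · · · · · ·
    · · █ · · · · · · · ·
    · · █ █ █ · · · · · ·
    · · · · · █ █ · · · ·
    · · · · · · · · · · ·
    · · · · · · · · · · ·
    · · · · · · · · · · ·
    · · · · · · · · · · ·
    · · · · · · · · · · ·
T3:
  2·area = 100
  edge (0, 18)→(6, 10): d=(6,-8) inclusive
  edge (6, 10)→(8, 24): d=(2,14) inclusive
  edge (8, 24)→(0, 18): d=(-8,-6) inclusive
    (2,1)@(5, 3): e=[-50,0,150] → ·  [on edge]
    (2,6)@(5, 13): e=[10,20,70] → █
    (3,6)@(7, 13): e=[26,-8,82] → ·
    (1,7)@(3, 15): e=[6,52,42] → █
    (3,7)@(7, 15): e=[38,-4,66] → ·
    (0,8)@(1, 17): e=[2,84,14] → █
    (3,8)@(7, 17): e=[50,0,50] → █  [on edge]
    (4,8)@(9, 17): e=[66,-28,62] → ·
    (0,9)@(1, 19): e=[14,88,-2] → ·
    (1,9)@(3, 19): e=[30,60,10] → █
    (4,9)@(9, 19): e=[78,-24,46] → ·
    (1,10)@(3, 21): e=[42,64,-6] → ·
  covered (13 px):
    · · · · · · · · · · ·
    · · · · · · · · · · ·
    · · · · · · · · · · ·
    · · · · · · · · · · ·
    · · · · · · · · · · ·
    · · · · · · · · · · ·
    · · █ · · · · · · · ·
    · █ █ · · · · · · · ·
    █ █ █ █ · · · · · · ·
    · █ █ █ · · · · · · ·
    · · █ █ · · · · · · ·
    · · · █ · · · · · · ·
T4:
  2·area = 40
  edge (10, 8)→(20, 3): d=(10,-5) inclusive
  edge (20, 3)→(18, 8): d=(-2,5) inclusive
  edge (18, 8)→(10, 8): d=(-8,0) inclusive
    (8,2)@(17, 5): e=[5,11,24] → █
    (9,2)@(19, 5): e=[15,1,24] → █
    (10,2)@(21, 5): e=[25,-9,24] → ·
    (6,3)@(13, 7): e=[5,27,8] → █
    (7,3)@(15, 7): e=[15,17,8] → █
    (9,3)@(19, 7): e=[35,-3,8] → ·
    (6,4)@(13, 9): e=[25,23,-8] → ·
    (7,4)@(15, 9): e=[35,13,-8] → ·
    (8,4)@(17, 9): e=[45,3,-8] → ·
  covered (5 px):
    · · · · · · · · · · ·
    · · · · · · · · · · ·
    · · · · · · · · █ █ ·
    · · · · · · █ █ █ · ·
    · · · · · · · · · · ·
    · · · · · · · · · · ·
    · · · · · · · · · · ·
    · · · · · · · · · · ·
    · · · · · · · · · · ·
    · · · · · · · · · · ·
    · · · · · · · · · · ·
    · · · · · · · · · · ·

Result: 50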